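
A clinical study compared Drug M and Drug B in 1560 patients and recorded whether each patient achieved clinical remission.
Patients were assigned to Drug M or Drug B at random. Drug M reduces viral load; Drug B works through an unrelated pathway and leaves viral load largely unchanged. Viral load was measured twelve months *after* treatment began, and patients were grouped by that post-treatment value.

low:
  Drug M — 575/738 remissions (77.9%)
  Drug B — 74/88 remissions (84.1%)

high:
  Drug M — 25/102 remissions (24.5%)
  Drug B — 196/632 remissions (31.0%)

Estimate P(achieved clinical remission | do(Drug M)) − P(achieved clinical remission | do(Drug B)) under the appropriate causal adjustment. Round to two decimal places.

+0.34

Viral load is recorded after the drug and is itself shifted by it — it sits on the causal path from drug to outcome. Conditioning on a mediator would strip out part of the effect we want; the pooled comparison gives the total causal effect.
The causal difference is the pooled difference: 0.714 − 0.375 = +0.339.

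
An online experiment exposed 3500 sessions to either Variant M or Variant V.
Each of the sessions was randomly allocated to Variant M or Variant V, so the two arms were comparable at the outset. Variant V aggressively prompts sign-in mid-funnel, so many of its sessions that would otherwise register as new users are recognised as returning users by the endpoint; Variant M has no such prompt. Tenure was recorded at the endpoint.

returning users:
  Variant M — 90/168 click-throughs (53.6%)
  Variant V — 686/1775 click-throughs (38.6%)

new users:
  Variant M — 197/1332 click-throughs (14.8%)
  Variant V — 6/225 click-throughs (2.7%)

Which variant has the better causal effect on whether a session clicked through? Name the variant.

Variant V

Variant M is higher inside every user tenure stratum but Variant V is higher in aggregate. Whether to stratify depends on how user tenure relates to the variant.
User tenure is downstream of the variant. One should not condition on a consequence of treatment, so the overall rates are the right comparison.
Pooled: Variant M 19.1% vs Variant V 34.6%; Variant V is higher overall.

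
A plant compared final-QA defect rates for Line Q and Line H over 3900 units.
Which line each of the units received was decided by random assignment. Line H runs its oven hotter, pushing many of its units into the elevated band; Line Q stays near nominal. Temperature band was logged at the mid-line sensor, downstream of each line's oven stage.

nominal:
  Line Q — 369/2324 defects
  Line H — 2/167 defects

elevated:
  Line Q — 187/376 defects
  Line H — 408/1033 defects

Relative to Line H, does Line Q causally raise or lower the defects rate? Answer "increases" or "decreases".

decreases

Within every in-process temperature band level Line H has the lower rate, yet pooled Line Q does — Simpson's reversal.
In-process temperature band is downstream of the line. One should not condition on a consequence of treatment, so the overall rates are the right comparison.
Pooled: Line Q 20.6% vs Line H 34.2%; Line Q is lower overall.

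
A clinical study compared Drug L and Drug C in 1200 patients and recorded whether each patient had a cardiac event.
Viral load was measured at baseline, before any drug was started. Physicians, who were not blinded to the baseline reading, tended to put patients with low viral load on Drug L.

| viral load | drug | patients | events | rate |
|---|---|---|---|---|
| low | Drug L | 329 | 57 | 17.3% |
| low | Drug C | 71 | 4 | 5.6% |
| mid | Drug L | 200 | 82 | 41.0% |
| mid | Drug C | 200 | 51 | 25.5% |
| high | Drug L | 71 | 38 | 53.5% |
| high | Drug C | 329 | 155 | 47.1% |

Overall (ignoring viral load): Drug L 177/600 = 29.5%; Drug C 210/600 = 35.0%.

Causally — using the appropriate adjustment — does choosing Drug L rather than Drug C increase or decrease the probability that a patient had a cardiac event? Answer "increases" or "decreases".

The stratified and pooled comparisons disagree (Drug C wins within each viral load; Drug L wins overall), so the answer turns on the causal role of viral load.
The imbalance in viral load arose from how patients were allocated, not from anything the drug did; and viral load independently affects the outcome. The pooled gap is confounded — condition on viral load.
Within each level — low: 17.3% vs 5.6%; mid: 41.0% vs 25.5%; high: 53.5% vs 47.1% — Drug C is lower every time.

increases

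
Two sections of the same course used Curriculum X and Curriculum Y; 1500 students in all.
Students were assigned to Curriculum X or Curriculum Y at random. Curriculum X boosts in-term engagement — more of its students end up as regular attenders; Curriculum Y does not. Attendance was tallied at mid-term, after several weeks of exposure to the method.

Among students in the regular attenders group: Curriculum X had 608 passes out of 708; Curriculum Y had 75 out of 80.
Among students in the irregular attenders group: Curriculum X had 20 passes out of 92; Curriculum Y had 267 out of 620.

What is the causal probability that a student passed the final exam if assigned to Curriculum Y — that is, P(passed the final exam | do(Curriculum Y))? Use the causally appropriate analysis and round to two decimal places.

0.49

The mid-term attendance-specific comparison favours Curriculum Y throughout, but the pooled figures favour Curriculum X. The question is whether to condition on mid-term attendance.
Mid-term attendance here is a post-treatment variable shaped by the teaching method; conditioning on it would introduce bias rather than remove it. The overall comparison is the causal one.
So P(outcome | do(Curriculum Y)) is just the pooled rate for Curriculum Y: 342/700 = 0.489.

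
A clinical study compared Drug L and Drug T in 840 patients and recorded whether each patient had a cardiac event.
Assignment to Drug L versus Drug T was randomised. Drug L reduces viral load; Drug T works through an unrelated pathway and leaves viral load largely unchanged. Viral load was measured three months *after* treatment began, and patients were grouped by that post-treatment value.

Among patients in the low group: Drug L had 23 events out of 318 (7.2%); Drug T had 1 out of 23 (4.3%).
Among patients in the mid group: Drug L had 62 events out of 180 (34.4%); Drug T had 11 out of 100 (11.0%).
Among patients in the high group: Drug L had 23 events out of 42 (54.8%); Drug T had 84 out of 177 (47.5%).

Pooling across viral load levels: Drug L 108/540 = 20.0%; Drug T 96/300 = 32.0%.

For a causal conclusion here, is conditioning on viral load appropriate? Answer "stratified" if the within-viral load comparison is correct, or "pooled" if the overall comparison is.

Viral load here is a post-treatment variable shaped by the drug; conditioning on it would introduce bias rather than remove it. The overall comparison is the causal one.
Pooled: Drug L 20.0% vs Drug T 32.0%; Drug L is lower overall.

pooled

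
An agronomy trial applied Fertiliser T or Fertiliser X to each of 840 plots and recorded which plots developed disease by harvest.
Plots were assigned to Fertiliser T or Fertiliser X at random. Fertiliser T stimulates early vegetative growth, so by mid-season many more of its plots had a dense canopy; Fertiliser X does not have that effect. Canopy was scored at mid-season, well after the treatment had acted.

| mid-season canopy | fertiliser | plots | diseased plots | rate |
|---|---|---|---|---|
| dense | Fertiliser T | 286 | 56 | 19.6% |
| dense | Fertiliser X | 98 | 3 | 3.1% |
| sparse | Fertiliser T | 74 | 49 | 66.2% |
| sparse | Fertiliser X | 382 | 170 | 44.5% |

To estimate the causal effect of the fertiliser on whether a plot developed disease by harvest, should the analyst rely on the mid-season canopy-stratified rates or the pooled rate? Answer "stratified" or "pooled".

Mid-season canopy is recorded after the fertiliser and is itself shifted by it — it sits on the causal path from fertiliser to outcome. Conditioning on a mediator would strip out part of the effect we want; the pooled comparison gives the total causal effect.
Pooled: Fertiliser T 29.2% vs Fertiliser X 36.0%; Fertiliser T is lower overall.

pooled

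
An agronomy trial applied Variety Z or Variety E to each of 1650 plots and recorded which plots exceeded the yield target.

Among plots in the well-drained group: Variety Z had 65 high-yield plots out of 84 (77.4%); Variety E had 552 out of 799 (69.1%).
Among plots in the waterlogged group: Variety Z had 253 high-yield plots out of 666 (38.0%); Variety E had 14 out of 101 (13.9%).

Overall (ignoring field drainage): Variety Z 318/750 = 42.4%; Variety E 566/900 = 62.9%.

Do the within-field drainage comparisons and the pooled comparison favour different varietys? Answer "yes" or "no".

Within each field drainage level (well-drained 77.4% vs 69.1%; waterlogged 38.0% vs 13.9%), Variety Z has the higher rate every time. Pooled: 42.4% vs 62.9% — Variety E has the higher rate overall. The two comparisons disagree.

yes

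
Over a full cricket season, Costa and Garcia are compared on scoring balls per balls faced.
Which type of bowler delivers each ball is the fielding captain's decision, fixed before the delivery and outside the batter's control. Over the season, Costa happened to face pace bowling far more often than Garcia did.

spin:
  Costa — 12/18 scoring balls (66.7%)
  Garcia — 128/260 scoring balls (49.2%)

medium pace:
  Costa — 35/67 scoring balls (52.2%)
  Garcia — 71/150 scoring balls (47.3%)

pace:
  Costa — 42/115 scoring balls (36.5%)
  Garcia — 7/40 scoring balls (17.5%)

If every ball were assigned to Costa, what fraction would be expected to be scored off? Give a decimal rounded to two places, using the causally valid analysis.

Costa is higher inside every bowling type stratum but Garcia is higher in aggregate. Whether to stratify depends on how bowling type relates to the player.
The imbalance in bowling type arose from how balls faced were allocated, not from anything the player did; and bowling type independently affects the outcome. The pooled gap is confounded — condition on bowling type.
Standardising Costa to the population bowling type mix: 0.428·12/18 + 0.334·35/67 + 0.238·42/115 = 0.547.

0.55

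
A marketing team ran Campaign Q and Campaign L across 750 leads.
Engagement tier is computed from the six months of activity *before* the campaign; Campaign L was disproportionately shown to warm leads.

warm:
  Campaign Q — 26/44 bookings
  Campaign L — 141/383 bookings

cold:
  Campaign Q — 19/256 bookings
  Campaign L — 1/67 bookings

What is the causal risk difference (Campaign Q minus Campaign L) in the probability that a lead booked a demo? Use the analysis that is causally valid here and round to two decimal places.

+0.15

Here engagement tier is a common cause — it drives both which campaign a case falls under and the outcome. The crude comparison mixes populations; the stratum-specific rates are the causally relevant ones.
Adjusting over the population distribution of engagement tier: 0.569·(0.591−0.368) + 0.431·(0.074−0.015) = +0.152.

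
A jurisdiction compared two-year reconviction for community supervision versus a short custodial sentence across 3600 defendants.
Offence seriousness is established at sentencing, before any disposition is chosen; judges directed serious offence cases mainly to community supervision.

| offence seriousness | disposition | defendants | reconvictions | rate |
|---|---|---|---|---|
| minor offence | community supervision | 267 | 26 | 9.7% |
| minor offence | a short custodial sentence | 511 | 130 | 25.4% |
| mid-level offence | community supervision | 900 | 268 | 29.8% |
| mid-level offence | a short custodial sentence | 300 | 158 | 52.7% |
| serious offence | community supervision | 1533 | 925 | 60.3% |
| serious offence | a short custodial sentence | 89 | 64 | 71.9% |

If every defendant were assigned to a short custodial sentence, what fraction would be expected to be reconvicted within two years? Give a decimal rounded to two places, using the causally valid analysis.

0.55

community supervision is lower inside every offence seriousness stratum but a short custodial sentence is lower in aggregate. Whether to stratify depends on how offence seriousness relates to the disposition.
Nothing the disposition does changes offence seriousness; the imbalance is an allocation artefact. With offence seriousness also predicting the outcome, the pooled figure is confounded, and the within-stratum comparison is the causal one.
Standardising a short custodial sentence to the population offence seriousness mix: 0.216·130/511 + 0.333·158/300 + 0.451·64/89 = 0.555.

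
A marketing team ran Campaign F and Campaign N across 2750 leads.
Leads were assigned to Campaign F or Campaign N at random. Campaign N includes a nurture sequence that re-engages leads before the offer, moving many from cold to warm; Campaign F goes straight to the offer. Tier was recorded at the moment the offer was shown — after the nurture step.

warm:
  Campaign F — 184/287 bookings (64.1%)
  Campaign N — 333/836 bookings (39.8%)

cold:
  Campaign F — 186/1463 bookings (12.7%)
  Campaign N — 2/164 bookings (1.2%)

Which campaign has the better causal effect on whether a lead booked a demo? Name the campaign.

Engagement tier lies on the pathway campaign → engagement tier → outcome, so adjusting for it blocks the indirect effect. For the total causal effect of campaign, use the unadjusted pooled rates.
Pooled: Campaign F 21.1% vs Campaign N 33.5%; Campaign N is higher overall.

Campaign N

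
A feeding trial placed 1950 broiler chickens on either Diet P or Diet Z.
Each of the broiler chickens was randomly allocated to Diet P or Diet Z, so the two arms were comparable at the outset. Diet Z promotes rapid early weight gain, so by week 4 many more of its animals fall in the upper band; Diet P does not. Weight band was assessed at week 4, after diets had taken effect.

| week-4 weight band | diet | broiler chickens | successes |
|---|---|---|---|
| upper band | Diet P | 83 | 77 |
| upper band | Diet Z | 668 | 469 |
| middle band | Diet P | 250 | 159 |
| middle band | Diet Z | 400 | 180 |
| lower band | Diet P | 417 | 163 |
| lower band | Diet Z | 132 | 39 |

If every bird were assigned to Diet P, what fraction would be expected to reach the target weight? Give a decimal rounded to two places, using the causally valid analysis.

0.53

Week-4 weight band is recorded after the diet and is itself shifted by it — it sits on the causal path from diet to outcome. Conditioning on a mediator would strip out part of the effect we want; the pooled comparison gives the total causal effect.
So P(outcome | do(Diet P)) is just the pooled rate for Diet P: 399/750 = 0.532.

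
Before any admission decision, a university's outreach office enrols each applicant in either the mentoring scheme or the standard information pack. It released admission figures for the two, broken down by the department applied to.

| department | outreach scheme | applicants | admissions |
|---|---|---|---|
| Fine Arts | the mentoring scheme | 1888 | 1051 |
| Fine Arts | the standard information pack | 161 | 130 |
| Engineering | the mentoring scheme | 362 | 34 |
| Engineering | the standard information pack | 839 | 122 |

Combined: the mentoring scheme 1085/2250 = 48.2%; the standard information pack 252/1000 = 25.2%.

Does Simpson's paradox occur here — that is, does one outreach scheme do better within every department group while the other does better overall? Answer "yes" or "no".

yes

Within each department level (Fine Arts 55.7% vs 80.7%; Engineering 9.4% vs 14.5%), the standard information pack has the higher rate every time. Pooled: 48.2% vs 25.2% — the mentoring scheme has the higher rate overall. The two comparisons disagree.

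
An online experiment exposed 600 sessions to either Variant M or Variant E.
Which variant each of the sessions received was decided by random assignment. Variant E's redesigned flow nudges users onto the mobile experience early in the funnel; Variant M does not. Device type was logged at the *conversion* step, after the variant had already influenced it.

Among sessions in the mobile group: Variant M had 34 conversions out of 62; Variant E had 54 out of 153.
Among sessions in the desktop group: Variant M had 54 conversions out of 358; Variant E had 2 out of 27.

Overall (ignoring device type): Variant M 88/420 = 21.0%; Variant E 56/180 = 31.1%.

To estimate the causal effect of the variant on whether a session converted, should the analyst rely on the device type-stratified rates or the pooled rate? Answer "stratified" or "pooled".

pooled

Within every device type level Variant M has the higher rate, yet pooled Variant E does — Simpson's reversal.
Device type here is a post-treatment variable shaped by the variant; conditioning on it would introduce bias rather than remove it. The overall comparison is the causal one.
Pooled: Variant M 21.0% vs Variant E 31.1%; Variant E is higher overall.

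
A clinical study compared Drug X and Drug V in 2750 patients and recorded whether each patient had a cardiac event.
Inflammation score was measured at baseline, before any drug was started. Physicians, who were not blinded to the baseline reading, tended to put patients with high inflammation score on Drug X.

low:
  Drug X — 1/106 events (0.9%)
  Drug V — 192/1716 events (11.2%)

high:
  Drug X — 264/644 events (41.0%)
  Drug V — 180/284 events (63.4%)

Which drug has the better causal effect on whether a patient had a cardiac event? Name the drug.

The imbalance in inflammation score arose from how patients were allocated, not from anything the drug did; and inflammation score independently affects the outcome. The pooled gap is confounded — condition on inflammation score.
Within each level — low: 0.9% vs 11.2%; high: 41.0% vs 63.4% — Drug X is lower every time.

Drug X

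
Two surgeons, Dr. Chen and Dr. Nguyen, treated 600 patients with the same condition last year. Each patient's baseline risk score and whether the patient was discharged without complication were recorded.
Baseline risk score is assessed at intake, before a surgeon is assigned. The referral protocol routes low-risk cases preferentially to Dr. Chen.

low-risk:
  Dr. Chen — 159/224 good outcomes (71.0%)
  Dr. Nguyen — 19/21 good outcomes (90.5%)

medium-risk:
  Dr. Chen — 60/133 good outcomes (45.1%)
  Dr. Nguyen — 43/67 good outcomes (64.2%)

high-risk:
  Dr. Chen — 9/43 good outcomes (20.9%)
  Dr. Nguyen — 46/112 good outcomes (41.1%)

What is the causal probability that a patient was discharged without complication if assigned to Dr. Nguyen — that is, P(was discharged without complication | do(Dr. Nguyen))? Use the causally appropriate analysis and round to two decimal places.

0.69

Within every baseline risk score level Dr. Nguyen has the higher rate, yet pooled Dr. Chen does — Simpson's reversal.
Baseline risk score satisfies the back-door criterion: it is not a descendant of the surgeon, and it blocks the spurious path from surgeon to outcome. Adjusting for it (i.e., using the within-baseline risk score rates) gives the causal effect.
Standardising Dr. Nguyen to the population baseline risk score mix: 0.408·19/21 + 0.333·43/67 + 0.258·46/112 = 0.689.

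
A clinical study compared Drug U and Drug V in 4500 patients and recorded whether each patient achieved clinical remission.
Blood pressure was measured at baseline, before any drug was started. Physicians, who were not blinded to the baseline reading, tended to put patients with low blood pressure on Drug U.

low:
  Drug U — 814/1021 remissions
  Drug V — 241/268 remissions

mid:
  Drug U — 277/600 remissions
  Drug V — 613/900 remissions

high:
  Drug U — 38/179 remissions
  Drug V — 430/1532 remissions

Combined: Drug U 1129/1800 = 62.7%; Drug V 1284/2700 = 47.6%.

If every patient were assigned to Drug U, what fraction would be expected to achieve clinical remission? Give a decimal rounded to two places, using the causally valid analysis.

0.46

Drug V is higher inside every blood pressure stratum but Drug U is higher in aggregate. Whether to stratify depends on how blood pressure relates to the drug.
Blood pressure satisfies the back-door criterion: it is not a descendant of the drug, and it blocks the spurious path from drug to outcome. Adjusting for it (i.e., using the within-blood pressure rates) gives the causal effect.
Standardising Drug U to the population blood pressure mix: 0.286·814/1021 + 0.333·277/600 + 0.380·38/179 = 0.463.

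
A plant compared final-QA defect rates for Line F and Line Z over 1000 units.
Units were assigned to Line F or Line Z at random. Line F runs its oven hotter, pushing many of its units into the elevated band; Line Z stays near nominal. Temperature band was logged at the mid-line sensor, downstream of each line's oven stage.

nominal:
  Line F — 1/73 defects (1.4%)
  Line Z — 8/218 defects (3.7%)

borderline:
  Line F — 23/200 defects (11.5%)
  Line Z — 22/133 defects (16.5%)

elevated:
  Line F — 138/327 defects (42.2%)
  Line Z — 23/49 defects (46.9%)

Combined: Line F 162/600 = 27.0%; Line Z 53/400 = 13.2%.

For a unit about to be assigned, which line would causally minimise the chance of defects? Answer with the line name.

In-process temperature band is recorded after the line and is itself shifted by it — it sits on the causal path from line to outcome. Conditioning on a mediator would strip out part of the effect we want; the pooled comparison gives the total causal effect.
Pooled: Line F 27.0% vs Line Z 13.2%; Line Z is lower overall.

Line Z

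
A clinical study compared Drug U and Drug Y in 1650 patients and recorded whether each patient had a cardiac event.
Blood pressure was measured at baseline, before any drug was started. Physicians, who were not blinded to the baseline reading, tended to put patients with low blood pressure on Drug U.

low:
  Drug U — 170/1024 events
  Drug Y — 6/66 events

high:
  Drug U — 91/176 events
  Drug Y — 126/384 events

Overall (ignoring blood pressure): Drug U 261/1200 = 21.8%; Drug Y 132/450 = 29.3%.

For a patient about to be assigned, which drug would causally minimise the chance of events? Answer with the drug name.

Drug Y

Drug Y is lower inside every blood pressure stratum but Drug U is lower in aggregate. Whether to stratify depends on how blood pressure relates to the drug.
The imbalance in blood pressure arose from how patients were allocated, not from anything the drug did; and blood pressure independently affects the outcome. The pooled gap is confounded — condition on blood pressure.
Within each level — low: 16.6% vs 9.1%; high: 51.7% vs 32.8% — Drug Y is lower every time.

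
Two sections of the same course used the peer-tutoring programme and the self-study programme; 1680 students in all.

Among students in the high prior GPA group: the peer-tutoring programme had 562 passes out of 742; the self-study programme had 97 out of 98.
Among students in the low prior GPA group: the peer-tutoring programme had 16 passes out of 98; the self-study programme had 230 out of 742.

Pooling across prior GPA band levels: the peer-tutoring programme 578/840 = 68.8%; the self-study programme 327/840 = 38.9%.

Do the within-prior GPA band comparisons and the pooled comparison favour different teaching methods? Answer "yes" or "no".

yes

Within each prior GPA band level (high prior GPA 75.7% vs 99.0%; low prior GPA 16.3% vs 31.0%), the self-study programme has the higher rate every time. Pooled: 68.8% vs 38.9% — the peer-tutoring programme has the higher rate overall. The two comparisons disagree.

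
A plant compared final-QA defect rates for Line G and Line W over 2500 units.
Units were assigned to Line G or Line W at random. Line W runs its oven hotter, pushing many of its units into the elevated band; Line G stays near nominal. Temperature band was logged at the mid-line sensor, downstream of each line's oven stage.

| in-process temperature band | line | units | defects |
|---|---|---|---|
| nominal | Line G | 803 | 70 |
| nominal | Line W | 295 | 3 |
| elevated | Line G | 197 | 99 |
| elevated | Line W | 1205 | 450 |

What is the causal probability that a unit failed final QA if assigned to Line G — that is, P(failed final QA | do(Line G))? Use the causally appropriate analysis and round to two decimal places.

0.17

The distribution of in-process temperature band is itself part of what the line does — it is an intermediate outcome. Holding it fixed would remove that part of the effect; the total effect is the pooled difference.
So P(outcome | do(Line G)) is just the pooled rate for Line G: 169/1000 = 0.169.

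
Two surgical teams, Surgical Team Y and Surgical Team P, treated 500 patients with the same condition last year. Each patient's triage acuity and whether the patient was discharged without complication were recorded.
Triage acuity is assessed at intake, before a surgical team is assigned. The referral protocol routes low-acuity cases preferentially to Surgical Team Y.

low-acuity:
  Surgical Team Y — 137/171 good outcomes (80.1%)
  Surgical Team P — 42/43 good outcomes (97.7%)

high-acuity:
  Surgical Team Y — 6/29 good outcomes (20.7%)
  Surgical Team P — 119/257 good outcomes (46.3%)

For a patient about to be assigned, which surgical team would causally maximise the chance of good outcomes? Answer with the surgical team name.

Surgical Team P

Here triage acuity is a common cause — it drives both which surgical team a case falls under and the outcome. The crude comparison mixes populations; the stratum-specific rates are the causally relevant ones.
Within each level — low-acuity: 80.1% vs 97.7%; high-acuity: 20.7% vs 46.3% — Surgical Team P is higher every time.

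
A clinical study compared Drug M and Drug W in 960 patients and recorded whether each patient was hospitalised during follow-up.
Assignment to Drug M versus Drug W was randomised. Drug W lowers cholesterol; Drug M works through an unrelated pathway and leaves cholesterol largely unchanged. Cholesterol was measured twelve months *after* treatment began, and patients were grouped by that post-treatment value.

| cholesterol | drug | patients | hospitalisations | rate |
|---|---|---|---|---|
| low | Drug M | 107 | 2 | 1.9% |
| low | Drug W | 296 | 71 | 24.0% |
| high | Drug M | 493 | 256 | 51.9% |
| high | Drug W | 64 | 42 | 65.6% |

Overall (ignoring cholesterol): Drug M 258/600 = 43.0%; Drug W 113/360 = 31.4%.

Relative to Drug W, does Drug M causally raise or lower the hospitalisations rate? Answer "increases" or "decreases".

The cholesterol-specific comparison favours Drug M throughout, but the pooled figures favour Drug W. The question is whether to condition on cholesterol.
Cholesterol here is a post-treatment variable shaped by the drug; conditioning on it would introduce bias rather than remove it. The overall comparison is the causal one.
Pooled: Drug M 43.0% vs Drug W 31.4%; Drug W is lower overall.

increases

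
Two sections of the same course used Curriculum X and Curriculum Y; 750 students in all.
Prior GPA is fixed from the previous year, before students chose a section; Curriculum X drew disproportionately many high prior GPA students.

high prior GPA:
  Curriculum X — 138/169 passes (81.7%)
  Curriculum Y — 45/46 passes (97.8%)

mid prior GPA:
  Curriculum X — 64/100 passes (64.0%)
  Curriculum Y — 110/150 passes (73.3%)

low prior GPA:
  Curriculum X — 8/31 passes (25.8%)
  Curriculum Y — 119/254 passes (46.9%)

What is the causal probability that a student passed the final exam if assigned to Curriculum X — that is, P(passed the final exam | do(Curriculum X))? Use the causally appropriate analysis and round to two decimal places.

0.55

Nothing the teaching method does changes prior GPA band; the imbalance is an allocation artefact. With prior GPA band also predicting the outcome, the pooled figure is confounded, and the within-stratum comparison is the causal one.
Standardising Curriculum X to the population prior GPA band mix: 0.287·138/169 + 0.333·64/100 + 0.380·8/31 = 0.545.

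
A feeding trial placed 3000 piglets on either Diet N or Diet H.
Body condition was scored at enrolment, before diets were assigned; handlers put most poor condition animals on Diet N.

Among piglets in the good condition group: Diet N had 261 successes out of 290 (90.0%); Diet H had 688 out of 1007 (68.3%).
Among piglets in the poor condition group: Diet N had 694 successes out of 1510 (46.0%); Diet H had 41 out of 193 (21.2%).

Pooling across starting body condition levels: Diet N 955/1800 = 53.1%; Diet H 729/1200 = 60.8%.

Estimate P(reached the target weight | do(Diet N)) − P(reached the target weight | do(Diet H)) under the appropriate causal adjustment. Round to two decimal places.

+0.23

The imbalance in starting body condition arose from how piglets were allocated, not from anything the diet did; and starting body condition independently affects the outcome. The pooled gap is confounded — condition on starting body condition.
Adjusting over the population distribution of starting body condition: 0.432·(0.900−0.683) + 0.568·(0.460−0.212) = +0.234.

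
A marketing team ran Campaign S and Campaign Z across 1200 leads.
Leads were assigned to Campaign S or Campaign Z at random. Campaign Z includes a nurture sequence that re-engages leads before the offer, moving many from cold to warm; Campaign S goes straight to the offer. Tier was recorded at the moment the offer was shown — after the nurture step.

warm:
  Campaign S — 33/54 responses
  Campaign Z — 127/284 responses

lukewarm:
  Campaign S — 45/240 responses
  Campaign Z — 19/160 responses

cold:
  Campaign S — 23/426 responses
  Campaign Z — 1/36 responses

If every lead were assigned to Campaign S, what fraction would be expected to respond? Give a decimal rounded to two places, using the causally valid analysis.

0.14

The distribution of engagement tier is itself part of what the campaign does — it is an intermediate outcome. Holding it fixed would remove that part of the effect; the total effect is the pooled difference.
So P(outcome | do(Campaign S)) is just the pooled rate for Campaign S: 101/720 = 0.140.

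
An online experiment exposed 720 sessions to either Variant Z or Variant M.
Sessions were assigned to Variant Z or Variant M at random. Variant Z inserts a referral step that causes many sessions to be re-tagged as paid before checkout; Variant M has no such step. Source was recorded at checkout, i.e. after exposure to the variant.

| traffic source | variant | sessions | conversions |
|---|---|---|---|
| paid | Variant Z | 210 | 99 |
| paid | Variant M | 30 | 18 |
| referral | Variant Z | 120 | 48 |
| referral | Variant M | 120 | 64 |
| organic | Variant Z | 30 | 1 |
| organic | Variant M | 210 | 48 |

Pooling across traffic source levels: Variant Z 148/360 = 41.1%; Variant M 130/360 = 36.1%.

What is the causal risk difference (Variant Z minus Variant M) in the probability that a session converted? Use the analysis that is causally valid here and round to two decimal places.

Because the variant influences traffic source, traffic source is a post-treatment mediator, not a confounder. Stratifying on it would bias the estimate; the causal effect is the crude pooled difference.
The causal difference is the pooled difference: 0.411 − 0.361 = +0.050.

+0.05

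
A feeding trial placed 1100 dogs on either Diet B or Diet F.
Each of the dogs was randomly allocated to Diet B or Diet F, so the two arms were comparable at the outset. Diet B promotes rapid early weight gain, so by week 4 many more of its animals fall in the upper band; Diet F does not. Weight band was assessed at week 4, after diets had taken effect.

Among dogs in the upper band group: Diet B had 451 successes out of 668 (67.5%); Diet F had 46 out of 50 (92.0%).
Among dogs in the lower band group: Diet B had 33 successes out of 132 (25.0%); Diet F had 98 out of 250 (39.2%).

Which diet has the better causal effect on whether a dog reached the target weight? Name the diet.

Diet B

Stratifying would compare diets among dogs the diets themselves sorted into week-4 weight band groups — a form of selection on an intermediate. The unconditioned pooled rates give the total causal effect.
Pooled: Diet B 60.5% vs Diet F 48.0%; Diet B is higher overall.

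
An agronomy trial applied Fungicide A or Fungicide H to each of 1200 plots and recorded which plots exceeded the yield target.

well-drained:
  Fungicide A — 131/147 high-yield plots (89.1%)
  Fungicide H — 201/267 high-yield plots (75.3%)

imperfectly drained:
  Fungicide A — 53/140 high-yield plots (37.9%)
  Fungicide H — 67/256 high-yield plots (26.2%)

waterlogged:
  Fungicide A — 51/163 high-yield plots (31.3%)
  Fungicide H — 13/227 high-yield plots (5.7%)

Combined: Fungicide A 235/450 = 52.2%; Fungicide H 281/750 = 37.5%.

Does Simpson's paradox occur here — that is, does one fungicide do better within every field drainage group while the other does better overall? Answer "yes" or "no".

no

Within each field drainage level (well-drained 89.1% vs 75.3%; imperfectly drained 37.9% vs 26.2%; waterlogged 31.3% vs 5.7%), Fungicide A has the higher rate every time. Pooled: 52.2% vs 37.5% — Fungicide A has the higher rate overall. They agree.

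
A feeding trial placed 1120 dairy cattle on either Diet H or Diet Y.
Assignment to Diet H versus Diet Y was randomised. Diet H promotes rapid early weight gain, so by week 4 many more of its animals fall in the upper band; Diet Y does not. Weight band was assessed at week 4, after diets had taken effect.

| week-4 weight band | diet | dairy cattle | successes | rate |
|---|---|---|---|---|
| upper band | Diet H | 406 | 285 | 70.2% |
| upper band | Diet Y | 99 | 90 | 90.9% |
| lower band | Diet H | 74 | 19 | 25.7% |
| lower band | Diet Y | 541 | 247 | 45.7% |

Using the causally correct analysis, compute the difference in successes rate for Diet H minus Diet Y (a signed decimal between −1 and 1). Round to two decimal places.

The stratified and pooled comparisons disagree (Diet Y wins within each week-4 weight band; Diet H wins overall), so the answer turns on the causal role of week-4 weight band.
Because the diet influences week-4 weight band, week-4 weight band is a post-treatment mediator, not a confounder. Stratifying on it would bias the estimate; the causal effect is the crude pooled difference.
The causal difference is the pooled difference: 0.633 − 0.527 = +0.107.

+0.11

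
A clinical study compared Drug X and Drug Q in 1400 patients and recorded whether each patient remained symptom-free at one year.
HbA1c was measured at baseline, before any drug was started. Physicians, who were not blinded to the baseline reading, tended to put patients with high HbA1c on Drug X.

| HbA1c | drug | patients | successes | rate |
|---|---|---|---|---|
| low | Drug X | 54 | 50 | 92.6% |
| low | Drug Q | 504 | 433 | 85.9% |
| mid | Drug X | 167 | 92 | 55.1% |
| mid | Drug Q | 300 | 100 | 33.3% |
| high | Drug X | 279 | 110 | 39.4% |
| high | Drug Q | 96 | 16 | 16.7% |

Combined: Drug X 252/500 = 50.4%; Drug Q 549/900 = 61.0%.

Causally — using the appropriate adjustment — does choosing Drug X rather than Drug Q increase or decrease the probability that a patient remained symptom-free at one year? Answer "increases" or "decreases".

increases

HbA1c differs across drugs for reasons unrelated to any effect of the drug itself, and it separately predicts the outcome — a classic confounder. We must compare within HbA1c levels.
Within each level — low: 92.6% vs 85.9%; mid: 55.1% vs 33.3%; high: 39.4% vs 16.7% — Drug X is higher every time.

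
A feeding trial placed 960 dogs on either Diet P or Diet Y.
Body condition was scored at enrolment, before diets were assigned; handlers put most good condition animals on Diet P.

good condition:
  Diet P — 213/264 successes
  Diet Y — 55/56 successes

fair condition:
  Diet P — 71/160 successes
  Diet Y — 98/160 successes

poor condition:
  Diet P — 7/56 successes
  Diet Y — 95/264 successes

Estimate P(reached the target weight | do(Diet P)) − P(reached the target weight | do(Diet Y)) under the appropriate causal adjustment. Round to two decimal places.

-0.19

Within every starting body condition level Diet Y has the higher rate, yet pooled Diet P does — Simpson's reversal.
Nothing the diet does changes starting body condition; the imbalance is an allocation artefact. With starting body condition also predicting the outcome, the pooled figure is confounded, and the within-stratum comparison is the causal one.
Adjusting over the population distribution of starting body condition: 0.333·(0.807−0.982) + 0.333·(0.444−0.613) + 0.333·(0.125−0.360) = -0.193.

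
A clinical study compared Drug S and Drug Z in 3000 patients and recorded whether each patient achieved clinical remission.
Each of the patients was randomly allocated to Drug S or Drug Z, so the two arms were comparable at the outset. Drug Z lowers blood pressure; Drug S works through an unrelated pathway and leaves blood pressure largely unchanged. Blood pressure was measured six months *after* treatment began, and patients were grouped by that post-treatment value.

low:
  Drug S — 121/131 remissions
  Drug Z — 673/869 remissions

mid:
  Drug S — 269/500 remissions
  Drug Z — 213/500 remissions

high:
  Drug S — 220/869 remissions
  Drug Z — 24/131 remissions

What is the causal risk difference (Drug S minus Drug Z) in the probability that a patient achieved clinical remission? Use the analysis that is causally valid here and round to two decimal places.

-0.20

The blood pressure-specific comparison favours Drug S throughout, but the pooled figures favour Drug Z. The question is whether to condition on blood pressure.
Stratifying would compare drugs among patients the drugs themselves sorted into blood pressure groups — a form of selection on an intermediate. The unconditioned pooled rates give the total causal effect.
The causal difference is the pooled difference: 0.407 − 0.607 = -0.200.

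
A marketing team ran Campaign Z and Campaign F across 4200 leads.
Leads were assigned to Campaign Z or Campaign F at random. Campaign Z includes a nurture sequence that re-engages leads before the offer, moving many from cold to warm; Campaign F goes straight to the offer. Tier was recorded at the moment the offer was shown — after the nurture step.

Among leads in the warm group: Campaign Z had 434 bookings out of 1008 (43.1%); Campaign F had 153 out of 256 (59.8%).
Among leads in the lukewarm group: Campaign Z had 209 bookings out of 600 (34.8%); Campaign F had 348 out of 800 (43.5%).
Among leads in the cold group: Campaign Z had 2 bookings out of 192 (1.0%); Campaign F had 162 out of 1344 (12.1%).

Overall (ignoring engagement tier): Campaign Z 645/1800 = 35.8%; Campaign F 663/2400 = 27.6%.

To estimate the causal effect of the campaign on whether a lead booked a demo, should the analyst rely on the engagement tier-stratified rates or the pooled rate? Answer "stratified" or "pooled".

pooled

Engagement tier lies on the pathway campaign → engagement tier → outcome, so adjusting for it blocks the indirect effect. For the total causal effect of campaign, use the unadjusted pooled rates.
Pooled: Campaign Z 35.8% vs Campaign F 27.6%; Campaign Z is higher overall.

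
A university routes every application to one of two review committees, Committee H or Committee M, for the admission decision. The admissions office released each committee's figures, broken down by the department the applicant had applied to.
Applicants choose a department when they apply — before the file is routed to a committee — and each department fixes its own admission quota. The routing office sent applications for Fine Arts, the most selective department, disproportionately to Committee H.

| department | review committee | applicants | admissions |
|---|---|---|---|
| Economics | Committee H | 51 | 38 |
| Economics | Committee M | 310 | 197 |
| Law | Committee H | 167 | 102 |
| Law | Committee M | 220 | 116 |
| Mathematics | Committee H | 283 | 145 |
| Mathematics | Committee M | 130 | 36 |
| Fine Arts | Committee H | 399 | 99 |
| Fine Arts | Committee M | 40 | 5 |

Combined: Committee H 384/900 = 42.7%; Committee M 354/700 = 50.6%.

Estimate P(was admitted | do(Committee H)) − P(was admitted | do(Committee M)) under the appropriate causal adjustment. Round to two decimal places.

Since department is a pre-existing factor (not a product of the review committee) and it affects the outcome on its own, it is a confounder. The stratified rates, not the pooled rate, identify the causal effect.
Adjusting over the population distribution of department: 0.226·(0.745−0.635) + 0.242·(0.611−0.527) + 0.258·(0.512−0.277) + 0.274·(0.248−0.125) = +0.139.

+0.14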